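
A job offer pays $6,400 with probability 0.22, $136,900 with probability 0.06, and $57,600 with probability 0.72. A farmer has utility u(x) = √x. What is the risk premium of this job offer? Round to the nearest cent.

E[u] = 0.22·√6400 + 0.06·√136900 + 0.72·√57600 = 0.22·80 + 0.06·370 + 0.72·240 = 212.6
CE = (212.6)² = 45198.76
Risk premium = EV − CE = 51094 − 45198.76 = 5895.24

$5,895.24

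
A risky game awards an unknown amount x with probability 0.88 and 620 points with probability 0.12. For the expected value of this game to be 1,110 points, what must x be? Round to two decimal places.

x = 1176.82 points

0.88·x + 0.12·620 = 1110
0.88·x = 1110 − 74.4 = 1035.6
x = 1035.6 / 0.88 = 1176.8182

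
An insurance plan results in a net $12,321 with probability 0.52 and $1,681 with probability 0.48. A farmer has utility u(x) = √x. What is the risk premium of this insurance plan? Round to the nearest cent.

$1,223.04

E[u] = 0.52·√12321 + 0.48·√1681 = 0.52·111 + 0.48·41 = 77.4
CE = (77.4)² = 5990.76
Risk premium = EV − CE = 7213.8 − 5990.76 = 1223.04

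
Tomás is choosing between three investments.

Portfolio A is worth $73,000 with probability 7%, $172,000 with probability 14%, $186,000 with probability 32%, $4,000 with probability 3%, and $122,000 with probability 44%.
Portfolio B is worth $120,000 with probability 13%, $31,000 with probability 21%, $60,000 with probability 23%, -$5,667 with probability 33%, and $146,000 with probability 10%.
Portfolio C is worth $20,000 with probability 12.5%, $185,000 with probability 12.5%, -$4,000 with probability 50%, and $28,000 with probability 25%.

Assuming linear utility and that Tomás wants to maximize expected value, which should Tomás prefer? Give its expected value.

Portfolio A = 0.07 × 73000 + 0.14 × 172000 + 0.32 × 186000 + 0.03 × 4000 + 0.44 × 122000 = 5110 + 24080 + 59520 + 120 + 53680 = 142510
Portfolio B = 0.13 × 120000 + 0.21 × 31000 + 0.23 × 60000 + 0.33 × (-5667) + 0.1 × 146000 = 15600 + 6510 + 13800 − 1870.11 + 14600 = 48639.89
Portfolio C = 0.125 × 20000 + 0.125 × 185000 + 0.5 × (-4000) + 0.25 × 28000 = 2500 + 23125 − 2000 + 7000 = 30625

Portfolio A ($142,510)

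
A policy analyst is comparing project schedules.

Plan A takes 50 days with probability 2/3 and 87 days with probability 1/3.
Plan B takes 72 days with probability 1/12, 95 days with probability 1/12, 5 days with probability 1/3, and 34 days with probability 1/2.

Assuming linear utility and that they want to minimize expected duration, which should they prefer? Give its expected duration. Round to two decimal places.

Plan A = 2/3 × 50 + 1/3 × 87 = 33.3333 + 29 = 62.3333
Plan B = 1/12 × 72 + 1/12 × 95 + 1/3 × 5 + 1/2 × 34 = 6 + 7.9167 + 1.6667 + 17 = 32.5833

Plan B (32.58 days)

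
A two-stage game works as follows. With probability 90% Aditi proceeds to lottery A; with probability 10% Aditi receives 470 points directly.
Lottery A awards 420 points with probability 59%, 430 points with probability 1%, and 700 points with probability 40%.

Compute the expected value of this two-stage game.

EV(A) = 0.59 × 420 + 0.01 × 430 + 0.4 × 700 = 247.8 + 4.3 + 280 = 532.1
Branch B: 470 (certain)
Overall = 0.9 × 532.1 + 0.1 × 470 = 478.89 + 47 = 525.89

525.89 points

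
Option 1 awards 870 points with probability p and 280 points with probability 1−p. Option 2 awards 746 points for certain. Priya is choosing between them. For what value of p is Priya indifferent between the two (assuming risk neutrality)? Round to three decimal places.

p·870 + (1−p)·280 = 746
590p + 280 = 746
p = (746 − 280) / 590

p = 0.790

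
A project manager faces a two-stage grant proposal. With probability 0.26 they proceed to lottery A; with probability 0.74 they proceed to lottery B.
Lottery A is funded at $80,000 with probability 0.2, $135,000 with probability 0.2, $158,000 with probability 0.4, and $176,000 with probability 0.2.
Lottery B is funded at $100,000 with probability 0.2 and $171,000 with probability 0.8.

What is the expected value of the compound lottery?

EV(A) = 0.2 × 80000 + 0.2 × 135000 + 0.4 × 158000 + 0.2 × 176000 = 16000 + 27000 + 63200 + 35200 = 141400
EV(B) = 0.2 × 100000 + 0.8 × 171000 = 20000 + 136800 = 156800
Overall = 0.26 × 141400 + 0.74 × 156800 = 36764 + 116032 = 152796

$152,796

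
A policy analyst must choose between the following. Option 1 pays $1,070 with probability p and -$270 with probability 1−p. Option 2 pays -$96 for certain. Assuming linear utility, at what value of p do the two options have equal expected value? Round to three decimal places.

p = 0.130

p·1070 + (1−p)·(-270) = -96
1340p − 270 = -96
p = (-96 + 270) / 1340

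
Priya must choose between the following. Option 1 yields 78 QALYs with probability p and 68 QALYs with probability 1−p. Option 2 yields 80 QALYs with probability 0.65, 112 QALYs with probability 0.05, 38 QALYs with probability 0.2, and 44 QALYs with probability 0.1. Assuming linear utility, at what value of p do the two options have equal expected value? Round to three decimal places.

EV(Option 2) = 0.65 × 80 + 0.05 × 112 + 0.2 × 38 + 0.1 × 44 = 52 + 5.6 + 7.6 + 4.4 = 69.6
p·78 + (1−p)·68 = 69.6
10p + 68 = 69.6
p = (69.6 − 68) / 10

p = 0.160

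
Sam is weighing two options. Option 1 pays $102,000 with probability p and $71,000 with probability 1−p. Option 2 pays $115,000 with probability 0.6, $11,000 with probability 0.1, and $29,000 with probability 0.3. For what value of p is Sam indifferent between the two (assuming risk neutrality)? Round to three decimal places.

p = 0.252

EV(Option 2) = 0.6 × 115000 + 0.1 × 11000 + 0.3 × 29000 = 69000 + 1100 + 8700 = 78800
p·102000 + (1−p)·71000 = 78800
31000p + 71000 = 78800
p = (78800 − 71000) / 31000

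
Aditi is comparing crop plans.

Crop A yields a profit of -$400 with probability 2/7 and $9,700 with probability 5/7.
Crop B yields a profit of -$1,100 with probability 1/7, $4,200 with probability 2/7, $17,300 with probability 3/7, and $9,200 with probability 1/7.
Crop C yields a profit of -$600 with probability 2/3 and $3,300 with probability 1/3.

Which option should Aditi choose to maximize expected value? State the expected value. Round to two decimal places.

Crop B ($9,771.43)

Crop A = 2/7 × (-400) + 5/7 × 9700 = -114.2857 + 6928.5714 = 6814.2857
Crop B = 1/7 × (-1100) + 2/7 × 4200 + 3/7 × 17300 + 1/7 × 9200 = -157.1429 + 1200 + 7414.2857 + 1314.2857 = 9771.4286
Crop C = 2/3 × (-600) + 1/3 × 3300 = -400 + 1100 = 700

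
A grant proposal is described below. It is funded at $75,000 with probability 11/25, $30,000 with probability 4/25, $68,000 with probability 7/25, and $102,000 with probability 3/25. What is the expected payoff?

EV = 11/25 × 75000 + 4/25 × 30000 + 7/25 × 68000 + 3/25 × 102000 = 33000 + 4800 + 19040 + 12240 = 69080

$69,080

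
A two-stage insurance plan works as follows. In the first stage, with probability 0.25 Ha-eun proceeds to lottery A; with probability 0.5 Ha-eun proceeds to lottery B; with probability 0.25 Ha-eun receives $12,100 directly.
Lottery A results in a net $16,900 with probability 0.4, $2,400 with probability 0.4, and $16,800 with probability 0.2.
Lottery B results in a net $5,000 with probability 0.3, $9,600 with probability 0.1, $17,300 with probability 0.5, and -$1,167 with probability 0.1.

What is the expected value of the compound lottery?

$11,291.65

EV(A) = 0.4 × 16900 + 0.4 × 2400 + 0.2 × 16800 = 6760 + 960 + 3360 = 11080
EV(B) = 0.3 × 5000 + 0.1 × 9600 + 0.5 × 17300 + 0.1 × (-1167) = 1500 + 960 + 8650 − 116.7 = 10993.3
Branch C: 12100 (certain)
Overall = 0.25 × 11080 + 0.5 × 10993.3 + 0.25 × 12100 = 2770 + 5496.65 + 3025 = 11291.65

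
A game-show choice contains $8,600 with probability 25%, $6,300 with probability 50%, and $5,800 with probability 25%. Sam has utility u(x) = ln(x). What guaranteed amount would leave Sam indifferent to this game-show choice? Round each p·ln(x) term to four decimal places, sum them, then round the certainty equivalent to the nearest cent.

E[u] = 0.25·ln(8600) + 0.5·ln(6300) + 0.25·ln(5800) = 2.2649 + 4.3742 + 2.1664 = 8.8055
CE = e^8.8055 ≈ 6670.83

$6,670.83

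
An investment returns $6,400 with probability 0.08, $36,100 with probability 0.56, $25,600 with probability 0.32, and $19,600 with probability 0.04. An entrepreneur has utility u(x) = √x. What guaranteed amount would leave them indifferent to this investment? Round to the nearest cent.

$28,764.16

E[u] = 0.08·√6400 + 0.56·√36100 + 0.32·√25600 + 0.04·√19600 = 0.08·80 + 0.56·190 + 0.32·160 + 0.04·140 = 169.6
CE = (169.6)² = 28764.16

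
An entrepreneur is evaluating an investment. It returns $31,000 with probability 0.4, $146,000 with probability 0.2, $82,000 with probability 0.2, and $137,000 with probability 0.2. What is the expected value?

$85,400

EV = 0.4 × 31000 + 0.2 × 146000 + 0.2 × 82000 + 0.2 × 137000 = 12400 + 29200 + 16400 + 27400 = 85400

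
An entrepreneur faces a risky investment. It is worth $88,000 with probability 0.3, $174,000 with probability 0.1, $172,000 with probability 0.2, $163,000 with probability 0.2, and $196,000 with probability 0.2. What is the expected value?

$150,000

EV = 0.3 × 88000 + 0.1 × 174000 + 0.2 × 172000 + 0.2 × 163000 + 0.2 × 196000 = 26400 + 17400 + 34400 + 32600 + 39200 = 150000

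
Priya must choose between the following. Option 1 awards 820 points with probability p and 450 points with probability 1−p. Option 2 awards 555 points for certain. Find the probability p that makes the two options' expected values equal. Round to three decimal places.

p = 0.284

p·820 + (1−p)·450 = 555
370p + 450 = 555
p = (555 − 450) / 370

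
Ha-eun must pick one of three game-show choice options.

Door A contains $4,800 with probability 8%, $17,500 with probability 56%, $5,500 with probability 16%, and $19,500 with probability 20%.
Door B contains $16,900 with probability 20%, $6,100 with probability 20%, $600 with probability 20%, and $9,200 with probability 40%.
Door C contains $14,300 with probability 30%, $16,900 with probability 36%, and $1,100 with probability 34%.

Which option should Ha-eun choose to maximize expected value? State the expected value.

Door A = 0.08 × 4800 + 0.56 × 17500 + 0.16 × 5500 + 0.2 × 19500 = 384 + 9800 + 880 + 3900 = 14964
Door B = 0.2 × 16900 + 0.2 × 6100 + 0.2 × 600 + 0.4 × 9200 = 3380 + 1220 + 120 + 3680 = 8400
Door C = 0.3 × 14300 + 0.36 × 16900 + 0.34 × 1100 = 4290 + 6084 + 374 = 10748

Door A ($14,964)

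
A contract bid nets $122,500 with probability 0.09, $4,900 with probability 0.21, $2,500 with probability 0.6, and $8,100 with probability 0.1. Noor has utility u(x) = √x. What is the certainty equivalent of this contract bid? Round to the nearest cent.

$7,259.04

E[u] = 0.09·√122500 + 0.21·√4900 + 0.6·√2500 + 0.1·√8100 = 0.09·350 + 0.21·70 + 0.6·50 + 0.1·90 = 85.2
CE = (85.2)² = 7259.04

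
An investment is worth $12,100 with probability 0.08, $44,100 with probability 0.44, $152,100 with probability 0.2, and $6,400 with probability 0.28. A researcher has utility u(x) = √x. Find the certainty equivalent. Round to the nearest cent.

E[u] = 0.08·√12100 + 0.44·√44100 + 0.2·√152100 + 0.28·√6400 = 0.08·110 + 0.44·210 + 0.2·390 + 0.28·80 = 201.6
CE = (201.6)² = 40642.56

$40,642.56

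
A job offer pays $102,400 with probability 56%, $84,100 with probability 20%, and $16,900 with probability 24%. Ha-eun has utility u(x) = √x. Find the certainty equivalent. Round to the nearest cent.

$72,038.56

E[u] = 0.56·√102400 + 0.2·√84100 + 0.24·√16900 = 0.56·320 + 0.2·290 + 0.24·130 = 268.4
CE = (268.4)² = 72038.56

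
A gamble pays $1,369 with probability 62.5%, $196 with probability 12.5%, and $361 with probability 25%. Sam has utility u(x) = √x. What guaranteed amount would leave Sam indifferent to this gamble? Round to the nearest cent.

$877.64

E[u] = 0.625·√1369 + 0.125·√196 + 0.25·√361 = 0.625·37 + 0.125·14 + 0.25·19 = 29.625
CE = (29.625)² = 877.640625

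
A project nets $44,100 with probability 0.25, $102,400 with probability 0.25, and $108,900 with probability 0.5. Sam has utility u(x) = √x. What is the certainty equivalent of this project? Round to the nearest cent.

$88,506.25

E[u] = 0.25·√44100 + 0.25·√102400 + 0.5·√108900 = 0.25·210 + 0.25·320 + 0.5·330 = 297.5
CE = (297.5)² = 88506.25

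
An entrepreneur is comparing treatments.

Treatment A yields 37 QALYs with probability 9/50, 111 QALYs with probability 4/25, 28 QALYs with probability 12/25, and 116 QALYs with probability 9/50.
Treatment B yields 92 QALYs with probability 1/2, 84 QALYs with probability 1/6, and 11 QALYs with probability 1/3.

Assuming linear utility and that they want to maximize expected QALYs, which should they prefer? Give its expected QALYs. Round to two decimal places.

Treatment A = 9/50 × 37 + 4/25 × 111 + 12/25 × 28 + 9/50 × 116 = 6.66 + 17.76 + 13.44 + 20.88 = 58.74
Treatment B = 1/2 × 92 + 1/6 × 84 + 1/3 × 11 = 46 + 14 + 3.6667 = 63.6667

Treatment B (63.67 QALYs)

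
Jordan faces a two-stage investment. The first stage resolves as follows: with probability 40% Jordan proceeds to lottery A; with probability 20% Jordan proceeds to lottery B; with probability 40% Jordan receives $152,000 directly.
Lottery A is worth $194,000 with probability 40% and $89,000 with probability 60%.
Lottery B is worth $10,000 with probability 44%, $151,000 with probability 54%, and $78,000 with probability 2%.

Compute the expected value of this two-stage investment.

$130,700

EV(A) = 0.4 × 194000 + 0.6 × 89000 = 77600 + 53400 = 131000
EV(B) = 0.44 × 10000 + 0.54 × 151000 + 0.02 × 78000 = 4400 + 81540 + 1560 = 87500
Branch C: 152000 (certain)
Overall = 0.4 × 131000 + 0.2 × 87500 + 0.4 × 152000 = 52400 + 17500 + 60800 = 130700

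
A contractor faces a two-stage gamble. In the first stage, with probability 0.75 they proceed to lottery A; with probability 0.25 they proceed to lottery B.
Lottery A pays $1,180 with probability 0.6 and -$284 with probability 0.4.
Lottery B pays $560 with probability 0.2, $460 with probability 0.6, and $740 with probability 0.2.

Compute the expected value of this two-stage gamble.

$579.80

EV(A) = 0.6 × 1180 + 0.4 × (-284) = 708 − 113.6 = 594.4
EV(B) = 0.2 × 560 + 0.6 × 460 + 0.2 × 740 = 112 + 276 + 148 = 536
Overall = 0.75 × 594.4 + 0.25 × 536 = 445.8 + 134 = 579.8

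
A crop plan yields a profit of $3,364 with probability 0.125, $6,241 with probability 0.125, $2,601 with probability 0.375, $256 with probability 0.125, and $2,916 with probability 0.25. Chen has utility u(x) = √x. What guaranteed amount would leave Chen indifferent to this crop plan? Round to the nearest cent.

$2,678.06

E[u] = 0.125·√3364 + 0.125·√6241 + 0.375·√2601 + 0.125·√256 + 0.25·√2916 = 0.125·58 + 0.125·79 + 0.375·51 + 0.125·16 + 0.25·54 = 51.75
CE = (51.75)² = 2678.0625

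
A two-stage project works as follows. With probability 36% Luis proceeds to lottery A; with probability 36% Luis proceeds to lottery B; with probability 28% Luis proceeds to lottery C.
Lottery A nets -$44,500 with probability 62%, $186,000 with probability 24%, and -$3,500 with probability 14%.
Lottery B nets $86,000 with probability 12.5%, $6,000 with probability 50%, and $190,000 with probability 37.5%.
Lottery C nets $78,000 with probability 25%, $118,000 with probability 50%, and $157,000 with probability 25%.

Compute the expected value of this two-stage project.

EV(A) = 0.62 × (-44500) + 0.24 × 186000 + 0.14 × (-3500) = -27590 + 44640 − 490 = 16560
EV(B) = 0.125 × 86000 + 0.5 × 6000 + 0.375 × 190000 = 10750 + 3000 + 71250 = 85000
EV(C) = 0.25 × 78000 + 0.5 × 118000 + 0.25 × 157000 = 19500 + 59000 + 39250 = 117750
Overall = 0.36 × 16560 + 0.36 × 85000 + 0.28 × 117750 = 5961.6 + 30600 + 32970 = 69531.6

$69,531.60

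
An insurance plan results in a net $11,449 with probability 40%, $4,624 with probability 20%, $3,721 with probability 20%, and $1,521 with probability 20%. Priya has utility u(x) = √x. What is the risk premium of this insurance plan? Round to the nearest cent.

$715.84

E[u] = 0.4·√11449 + 0.2·√4624 + 0.2·√3721 + 0.2·√1521 = 0.4·107 + 0.2·68 + 0.2·61 + 0.2·39 = 76.4
CE = (76.4)² = 5836.96
Risk premium = EV − CE = 6552.8 − 5836.96 = 715.84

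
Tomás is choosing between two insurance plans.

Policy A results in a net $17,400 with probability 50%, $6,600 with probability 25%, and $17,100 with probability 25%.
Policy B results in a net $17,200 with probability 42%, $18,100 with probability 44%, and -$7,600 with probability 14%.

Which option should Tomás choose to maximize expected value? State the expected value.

Policy A ($14,625)

Policy A = 0.5 × 17400 + 0.25 × 6600 + 0.25 × 17100 = 8700 + 1650 + 4275 = 14625
Policy B = 0.42 × 17200 + 0.44 × 18100 + 0.14 × (-7600) = 7224 + 7964 − 1064 = 14124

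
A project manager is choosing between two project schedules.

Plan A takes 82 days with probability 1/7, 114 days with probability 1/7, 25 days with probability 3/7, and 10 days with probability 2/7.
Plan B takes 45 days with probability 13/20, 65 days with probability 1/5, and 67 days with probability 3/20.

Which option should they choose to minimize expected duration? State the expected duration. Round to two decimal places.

Plan A (41.57 days)

Plan A = 1/7 × 82 + 1/7 × 114 + 3/7 × 25 + 2/7 × 10 = 11.7143 + 16.2857 + 10.7143 + 2.8571 = 41.5714
Plan B = 13/20 × 45 + 1/5 × 65 + 3/20 × 67 = 29.25 + 13 + 10.05 = 52.3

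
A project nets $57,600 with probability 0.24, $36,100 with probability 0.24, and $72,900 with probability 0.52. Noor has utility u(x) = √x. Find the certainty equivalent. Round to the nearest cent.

E[u] = 0.24·√57600 + 0.24·√36100 + 0.52·√72900 = 0.24·240 + 0.24·190 + 0.52·270 = 243.6
CE = (243.6)² = 59340.96

$59,340.96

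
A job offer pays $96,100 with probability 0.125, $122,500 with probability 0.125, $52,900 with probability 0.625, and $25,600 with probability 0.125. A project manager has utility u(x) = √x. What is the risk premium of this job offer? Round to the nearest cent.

E[u] = 0.125·√96100 + 0.125·√122500 + 0.625·√52900 + 0.125·√25600 = 0.125·310 + 0.125·350 + 0.625·230 + 0.125·160 = 246.25
CE = (246.25)² = 60639.0625
Risk premium = EV − CE = 63587.5 − 60639.0625 = 2948.4375

$2,948.44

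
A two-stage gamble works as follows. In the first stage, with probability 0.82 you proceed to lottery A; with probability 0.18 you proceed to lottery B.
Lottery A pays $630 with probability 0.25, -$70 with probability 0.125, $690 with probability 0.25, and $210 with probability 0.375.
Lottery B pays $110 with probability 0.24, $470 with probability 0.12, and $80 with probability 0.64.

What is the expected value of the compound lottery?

EV(A) = 0.25 × 630 + 0.125 × (-70) + 0.25 × 690 + 0.375 × 210 = 157.5 − 8.75 + 172.5 + 78.75 = 400
EV(B) = 0.24 × 110 + 0.12 × 470 + 0.64 × 80 = 26.4 + 56.4 + 51.2 = 134
Overall = 0.82 × 400 + 0.18 × 134 = 328 + 24.12 = 352.12

$352.12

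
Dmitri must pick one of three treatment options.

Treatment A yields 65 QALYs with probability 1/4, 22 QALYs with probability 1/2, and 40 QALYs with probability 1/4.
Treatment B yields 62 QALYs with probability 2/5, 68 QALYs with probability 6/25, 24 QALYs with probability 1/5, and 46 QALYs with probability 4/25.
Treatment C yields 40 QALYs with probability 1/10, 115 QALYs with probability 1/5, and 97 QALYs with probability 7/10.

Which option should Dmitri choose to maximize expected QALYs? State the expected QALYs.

Treatment C (94.9 QALYs)

Treatment A = 1/4 × 65 + 1/2 × 22 + 1/4 × 40 = 16.25 + 11 + 10 = 37.25
Treatment B = 2/5 × 62 + 6/25 × 68 + 1/5 × 24 + 4/25 × 46 = 24.8 + 16.32 + 4.8 + 7.36 = 53.28
Treatment C = 1/10 × 40 + 1/5 × 115 + 7/10 × 97 = 4 + 23 + 67.9 = 94.9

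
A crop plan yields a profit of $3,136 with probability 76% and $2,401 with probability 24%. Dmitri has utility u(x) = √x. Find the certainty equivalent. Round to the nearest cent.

$2,950.66

E[u] = 0.76·√3136 + 0.24·√2401 = 0.76·56 + 0.24·49 = 54.32
CE = (54.32)² = 2950.6624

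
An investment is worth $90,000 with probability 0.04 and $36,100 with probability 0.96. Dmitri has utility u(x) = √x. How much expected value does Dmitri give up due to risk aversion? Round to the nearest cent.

$464.64

E[u] = 0.04·√90000 + 0.96·√36100 = 0.04·300 + 0.96·190 = 194.4
CE = (194.4)² = 37791.36
Risk premium = EV − CE = 38256 − 37791.36 = 464.64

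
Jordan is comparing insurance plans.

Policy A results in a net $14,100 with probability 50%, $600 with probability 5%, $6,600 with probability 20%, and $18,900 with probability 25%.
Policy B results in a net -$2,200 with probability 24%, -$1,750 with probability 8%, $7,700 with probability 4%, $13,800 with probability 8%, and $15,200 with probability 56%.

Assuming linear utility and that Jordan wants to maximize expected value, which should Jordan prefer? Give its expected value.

Policy A = 0.5 × 14100 + 0.05 × 600 + 0.2 × 6600 + 0.25 × 18900 = 7050 + 30 + 1320 + 4725 = 13125
Policy B = 0.24 × (-2200) + 0.08 × (-1750) + 0.04 × 7700 + 0.08 × 13800 + 0.56 × 15200 = -528 − 140 + 308 + 1104 + 8512 = 9256

Policy A ($13,125)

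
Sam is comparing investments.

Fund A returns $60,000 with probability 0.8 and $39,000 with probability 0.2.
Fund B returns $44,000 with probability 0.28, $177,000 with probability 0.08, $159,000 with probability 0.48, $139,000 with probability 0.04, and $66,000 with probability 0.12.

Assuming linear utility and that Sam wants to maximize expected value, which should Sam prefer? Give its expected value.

Fund A = 0.8 × 60000 + 0.2 × 39000 = 48000 + 7800 = 55800
Fund B = 0.28 × 44000 + 0.08 × 177000 + 0.48 × 159000 + 0.04 × 139000 + 0.12 × 66000 = 12320 + 14160 + 76320 + 5560 + 7920 = 116280

Fund B ($116,280)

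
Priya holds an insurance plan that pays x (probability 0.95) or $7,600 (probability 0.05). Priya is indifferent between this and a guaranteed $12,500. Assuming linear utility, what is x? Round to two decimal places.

x = $12,757.89

0.95·x + 0.05·7600 = 12500
0.95·x = 12500 − 380 = 12120
x = 12120 / 0.95 = 12757.8947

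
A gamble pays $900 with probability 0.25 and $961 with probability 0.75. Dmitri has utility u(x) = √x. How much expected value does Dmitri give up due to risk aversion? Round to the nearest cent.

E[u] = 0.25·√900 + 0.75·√961 = 0.25·30 + 0.75·31 = 30.75
CE = (30.75)² = 945.5625
Risk premium = EV − CE = 945.75 − 945.5625 = 0.1875

$0.19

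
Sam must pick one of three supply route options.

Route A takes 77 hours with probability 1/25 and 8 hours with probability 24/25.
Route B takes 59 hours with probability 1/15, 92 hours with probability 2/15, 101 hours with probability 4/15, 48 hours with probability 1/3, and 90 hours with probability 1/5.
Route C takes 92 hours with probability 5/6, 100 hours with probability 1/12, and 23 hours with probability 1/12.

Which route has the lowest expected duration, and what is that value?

Route A = 1/25 × 77 + 24/25 × 8 = 3.08 + 7.68 = 10.76
Route B = 1/15 × 59 + 2/15 × 92 + 4/15 × 101 + 1/3 × 48 + 1/5 × 90 = 3.9333 + 12.2667 + 26.9333 + 16 + 18 = 77.1333
Route C = 5/6 × 92 + 1/12 × 100 + 1/12 × 23 = 76.6667 + 8.3333 + 1.9167 = 86.9167

Route A (10.76 hours)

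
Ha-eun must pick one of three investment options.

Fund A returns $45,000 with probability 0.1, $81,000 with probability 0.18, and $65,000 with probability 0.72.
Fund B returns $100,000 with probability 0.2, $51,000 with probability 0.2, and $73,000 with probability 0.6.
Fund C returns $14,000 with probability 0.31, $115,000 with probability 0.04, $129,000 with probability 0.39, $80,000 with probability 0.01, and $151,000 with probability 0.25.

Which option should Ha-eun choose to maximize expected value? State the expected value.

Fund C ($97,800)

Fund A = 0.1 × 45000 + 0.18 × 81000 + 0.72 × 65000 = 4500 + 14580 + 46800 = 65880
Fund B = 0.2 × 100000 + 0.2 × 51000 + 0.6 × 73000 = 20000 + 10200 + 43800 = 74000
Fund C = 0.31 × 14000 + 0.04 × 115000 + 0.39 × 129000 + 0.01 × 80000 + 0.25 × 151000 = 4340 + 4600 + 50310 + 800 + 37750 = 97800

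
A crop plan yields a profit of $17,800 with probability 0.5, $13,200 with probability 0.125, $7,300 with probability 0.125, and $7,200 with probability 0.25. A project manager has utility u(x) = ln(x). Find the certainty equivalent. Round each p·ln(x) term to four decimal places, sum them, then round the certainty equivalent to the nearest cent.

E[u] = 0.5·ln(17800) + 0.125·ln(13200) + 0.125·ln(7300) + 0.25·ln(7200) = 4.8935 + 1.1860 + 1.1120 + 2.2205 = 9.4120
CE = e^9.4120 ≈ 12234.32

$12,234.32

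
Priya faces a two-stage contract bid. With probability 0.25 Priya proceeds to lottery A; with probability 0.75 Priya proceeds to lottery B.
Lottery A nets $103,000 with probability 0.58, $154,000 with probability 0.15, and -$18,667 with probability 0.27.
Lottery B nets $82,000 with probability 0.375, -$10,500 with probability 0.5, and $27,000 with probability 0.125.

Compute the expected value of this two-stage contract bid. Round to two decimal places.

EV(A) = 0.58 × 103000 + 0.15 × 154000 + 0.27 × (-18667) = 59740 + 23100 − 5040.09 = 77799.91
EV(B) = 0.375 × 82000 + 0.5 × (-10500) + 0.125 × 27000 = 30750 − 5250 + 3375 = 28875
Overall = 0.25 × 77799.91 + 0.75 × 28875 = 19449.9775 + 21656.25 = 41106.2275

$41,106.23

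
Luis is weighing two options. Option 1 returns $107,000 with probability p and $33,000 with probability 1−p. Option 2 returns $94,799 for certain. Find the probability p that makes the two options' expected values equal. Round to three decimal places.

p·107000 + (1−p)·33000 = 94799
74000p + 33000 = 94799
p = (94799 − 33000) / 74000

p = 0.835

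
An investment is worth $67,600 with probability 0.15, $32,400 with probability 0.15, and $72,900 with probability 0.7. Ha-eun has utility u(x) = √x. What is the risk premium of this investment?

$1,005

E[u] = 0.15·√67600 + 0.15·√32400 + 0.7·√72900 = 0.15·260 + 0.15·180 + 0.7·270 = 255
CE = (255)² = 65025
Risk premium = EV − CE = 66030 − 65025 = 1005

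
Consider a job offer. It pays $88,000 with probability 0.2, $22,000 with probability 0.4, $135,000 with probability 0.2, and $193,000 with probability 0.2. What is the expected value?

$92,000

EV = 0.2 × 88000 + 0.4 × 22000 + 0.2 × 135000 + 0.2 × 193000 = 17600 + 8800 + 27000 + 38600 = 92000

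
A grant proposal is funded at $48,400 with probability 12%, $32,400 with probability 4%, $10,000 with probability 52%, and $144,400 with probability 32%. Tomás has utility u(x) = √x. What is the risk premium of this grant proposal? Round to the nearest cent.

$15,580.16

E[u] = 0.12·√48400 + 0.04·√32400 + 0.52·√10000 + 0.32·√144400 = 0.12·220 + 0.04·180 + 0.52·100 + 0.32·380 = 207.2
CE = (207.2)² = 42931.84
Risk premium = EV − CE = 58512 − 42931.84 = 15580.16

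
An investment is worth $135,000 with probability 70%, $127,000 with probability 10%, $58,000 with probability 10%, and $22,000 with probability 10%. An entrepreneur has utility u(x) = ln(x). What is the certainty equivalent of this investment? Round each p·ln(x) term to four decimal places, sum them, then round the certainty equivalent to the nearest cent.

$102,847.23

E[u] = 0.7·ln(135000) + 0.1·ln(127000) + 0.1·ln(58000) + 0.1·ln(22000) = 8.2691 + 1.1752 + 1.0968 + 0.9999 = 11.5410
CE = e^11.5410 ≈ 102847.23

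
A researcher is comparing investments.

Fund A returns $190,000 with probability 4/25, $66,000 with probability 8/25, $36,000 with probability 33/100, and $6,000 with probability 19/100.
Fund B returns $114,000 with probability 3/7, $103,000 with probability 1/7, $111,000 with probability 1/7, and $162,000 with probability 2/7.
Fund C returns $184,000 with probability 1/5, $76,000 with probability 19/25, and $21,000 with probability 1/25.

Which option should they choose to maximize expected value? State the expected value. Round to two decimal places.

Fund A = 4/25 × 190000 + 8/25 × 66000 + 33/100 × 36000 + 19/100 × 6000 = 30400 + 21120 + 11880 + 1140 = 64540
Fund B = 3/7 × 114000 + 1/7 × 103000 + 1/7 × 111000 + 2/7 × 162000 = 48857.1429 + 14714.2857 + 15857.1429 + 46285.7143 = 125714.2857
Fund C = 1/5 × 184000 + 19/25 × 76000 + 1/25 × 21000 = 36800 + 57760 + 840 = 95400

Fund B ($125,714.29)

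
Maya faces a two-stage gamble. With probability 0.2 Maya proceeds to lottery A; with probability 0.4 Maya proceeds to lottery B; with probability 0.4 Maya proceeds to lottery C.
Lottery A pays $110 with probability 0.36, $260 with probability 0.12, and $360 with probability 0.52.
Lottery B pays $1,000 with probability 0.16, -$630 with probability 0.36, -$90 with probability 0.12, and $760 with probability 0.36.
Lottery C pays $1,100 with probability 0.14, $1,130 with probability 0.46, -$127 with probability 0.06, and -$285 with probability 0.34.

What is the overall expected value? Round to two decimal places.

EV(A) = 0.36 × 110 + 0.12 × 260 + 0.52 × 360 = 39.6 + 31.2 + 187.2 = 258
EV(B) = 0.16 × 1000 + 0.36 × (-630) + 0.12 × (-90) + 0.36 × 760 = 160 − 226.8 − 10.8 + 273.6 = 196
EV(C) = 0.14 × 1100 + 0.46 × 1130 + 0.06 × (-127) + 0.34 × (-285) = 154 + 519.8 − 7.62 − 96.9 = 569.28
Overall = 0.2 × 258 + 0.4 × 196 + 0.4 × 569.28 = 51.6 + 78.4 + 227.712 = 357.712

$357.71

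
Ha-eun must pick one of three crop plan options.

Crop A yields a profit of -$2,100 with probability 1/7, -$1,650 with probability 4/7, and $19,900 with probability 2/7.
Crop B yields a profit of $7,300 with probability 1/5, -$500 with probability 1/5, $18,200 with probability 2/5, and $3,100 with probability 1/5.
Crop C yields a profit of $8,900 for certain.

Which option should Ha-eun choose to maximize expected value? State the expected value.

Crop A = 1/7 × (-2100) + 4/7 × (-1650) + 2/7 × 19900 = -300 − 942.8571 + 5685.7143 = 4442.8571
Crop B = 1/5 × 7300 + 1/5 × (-500) + 2/5 × 18200 + 1/5 × 3100 = 1460 − 100 + 7280 + 620 = 9260
Crop C: 8900 (certain)

Crop B ($9,260)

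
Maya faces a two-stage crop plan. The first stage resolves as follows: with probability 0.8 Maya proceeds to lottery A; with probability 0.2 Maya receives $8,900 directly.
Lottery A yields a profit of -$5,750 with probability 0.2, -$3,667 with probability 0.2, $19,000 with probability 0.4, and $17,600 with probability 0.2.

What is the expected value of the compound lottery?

EV(A) = 0.2 × (-5750) + 0.2 × (-3667) + 0.4 × 19000 + 0.2 × 17600 = -1150 − 733.4 + 7600 + 3520 = 9236.6
Branch B: 8900 (certain)
Overall = 0.8 × 9236.6 + 0.2 × 8900 = 7389.28 + 1780 = 9169.28

$9,169.28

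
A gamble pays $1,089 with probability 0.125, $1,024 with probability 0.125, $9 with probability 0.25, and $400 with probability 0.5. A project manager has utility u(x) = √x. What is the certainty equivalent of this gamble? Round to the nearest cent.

E[u] = 0.125·√1089 + 0.125·√1024 + 0.25·√9 + 0.5·√400 = 0.125·33 + 0.125·32 + 0.25·3 + 0.5·20 = 18.875
CE = (18.875)² = 356.265625

$356.27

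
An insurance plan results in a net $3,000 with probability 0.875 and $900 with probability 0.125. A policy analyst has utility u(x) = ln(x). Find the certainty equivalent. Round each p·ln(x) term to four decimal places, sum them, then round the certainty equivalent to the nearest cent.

E[u] = 0.875·ln(3000) + 0.125·ln(900) = 7.0056 + 0.8503 = 7.8559
CE = e^7.8559 ≈ 2580.92

$2,580.92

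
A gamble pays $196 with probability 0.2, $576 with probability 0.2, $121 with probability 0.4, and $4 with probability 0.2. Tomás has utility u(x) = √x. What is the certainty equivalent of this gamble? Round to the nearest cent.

E[u] = 0.2·√196 + 0.2·√576 + 0.4·√121 + 0.2·√4 = 0.2·14 + 0.2·24 + 0.4·11 + 0.2·2 = 12.4
CE = (12.4)² = 153.76

$153.76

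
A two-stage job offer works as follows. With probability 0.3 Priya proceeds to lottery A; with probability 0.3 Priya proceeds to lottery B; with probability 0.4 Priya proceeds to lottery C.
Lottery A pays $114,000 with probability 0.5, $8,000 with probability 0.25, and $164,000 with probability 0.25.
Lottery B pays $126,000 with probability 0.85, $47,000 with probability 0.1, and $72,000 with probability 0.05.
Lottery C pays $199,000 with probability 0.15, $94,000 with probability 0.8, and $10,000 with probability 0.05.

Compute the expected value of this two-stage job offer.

$106,840

EV(A) = 0.5 × 114000 + 0.25 × 8000 + 0.25 × 164000 = 57000 + 2000 + 41000 = 100000
EV(B) = 0.85 × 126000 + 0.1 × 47000 + 0.05 × 72000 = 107100 + 4700 + 3600 = 115400
EV(C) = 0.15 × 199000 + 0.8 × 94000 + 0.05 × 10000 = 29850 + 75200 + 500 = 105550
Overall = 0.3 × 100000 + 0.3 × 115400 + 0.4 × 105550 = 30000 + 34620 + 42220 = 106840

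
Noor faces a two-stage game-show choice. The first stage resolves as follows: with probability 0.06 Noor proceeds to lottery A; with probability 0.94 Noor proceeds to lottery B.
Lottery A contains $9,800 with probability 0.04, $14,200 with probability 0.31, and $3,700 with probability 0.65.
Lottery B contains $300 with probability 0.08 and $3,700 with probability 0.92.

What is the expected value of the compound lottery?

EV(A) = 0.04 × 9800 + 0.31 × 14200 + 0.65 × 3700 = 392 + 4402 + 2405 = 7199
EV(B) = 0.08 × 300 + 0.92 × 3700 = 24 + 3404 = 3428
Overall = 0.06 × 7199 + 0.94 × 3428 = 431.94 + 3222.32 = 3654.26

$3,654.26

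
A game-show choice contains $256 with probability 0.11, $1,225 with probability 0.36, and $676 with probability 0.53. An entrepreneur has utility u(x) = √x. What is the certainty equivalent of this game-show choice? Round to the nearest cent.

$791.86

E[u] = 0.11·√256 + 0.36·√1225 + 0.53·√676 = 0.11·16 + 0.36·35 + 0.53·26 = 28.14
CE = (28.14)² = 791.8596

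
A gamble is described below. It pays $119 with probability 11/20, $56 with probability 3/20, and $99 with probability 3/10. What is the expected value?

$103.55

EV = 11/20 × 119 + 3/20 × 56 + 3/10 × 99 = 65.45 + 8.4 + 29.7 = 103.55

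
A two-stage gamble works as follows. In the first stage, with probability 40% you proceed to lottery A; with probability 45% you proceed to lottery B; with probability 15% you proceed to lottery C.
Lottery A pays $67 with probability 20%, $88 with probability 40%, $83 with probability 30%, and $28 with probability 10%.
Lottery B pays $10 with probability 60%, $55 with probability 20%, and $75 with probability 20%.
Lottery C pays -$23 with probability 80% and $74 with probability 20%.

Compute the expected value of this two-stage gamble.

EV(A) = 0.2 × 67 + 0.4 × 88 + 0.3 × 83 + 0.1 × 28 = 13.4 + 35.2 + 24.9 + 2.8 = 76.3
EV(B) = 0.6 × 10 + 0.2 × 55 + 0.2 × 75 = 6 + 11 + 15 = 32
EV(C) = 0.8 × (-23) + 0.2 × 74 = -18.4 + 14.8 = -3.6
Overall = 0.4 × 76.3 + 0.45 × 32 + 0.15 × (-3.6) = 30.52 + 14.4 − 0.54 = 44.38

$44.38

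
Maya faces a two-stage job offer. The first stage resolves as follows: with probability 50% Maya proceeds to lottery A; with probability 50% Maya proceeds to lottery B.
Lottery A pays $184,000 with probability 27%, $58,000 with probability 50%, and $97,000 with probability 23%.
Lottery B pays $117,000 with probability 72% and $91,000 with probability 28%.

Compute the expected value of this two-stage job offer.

$105,355

EV(A) = 0.27 × 184000 + 0.5 × 58000 + 0.23 × 97000 = 49680 + 29000 + 22310 = 100990
EV(B) = 0.72 × 117000 + 0.28 × 91000 = 84240 + 25480 = 109720
Overall = 0.5 × 100990 + 0.5 × 109720 = 50495 + 54860 = 105355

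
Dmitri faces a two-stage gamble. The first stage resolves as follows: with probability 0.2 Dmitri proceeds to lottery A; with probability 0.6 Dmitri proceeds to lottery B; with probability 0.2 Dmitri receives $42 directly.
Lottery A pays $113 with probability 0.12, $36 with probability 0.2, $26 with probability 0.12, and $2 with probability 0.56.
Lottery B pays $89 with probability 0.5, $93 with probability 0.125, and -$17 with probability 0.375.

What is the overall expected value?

$43.25

EV(A) = 0.12 × 113 + 0.2 × 36 + 0.12 × 26 + 0.56 × 2 = 13.56 + 7.2 + 3.12 + 1.12 = 25
EV(B) = 0.5 × 89 + 0.125 × 93 + 0.375 × (-17) = 44.5 + 11.625 − 6.375 = 49.75
Branch C: 42 (certain)
Overall = 0.2 × 25 + 0.6 × 49.75 + 0.2 × 42 = 5 + 29.85 + 8.4 = 43.25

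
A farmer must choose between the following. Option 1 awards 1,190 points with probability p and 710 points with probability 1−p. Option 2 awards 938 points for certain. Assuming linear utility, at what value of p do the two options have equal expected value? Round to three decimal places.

p = 0.475

p·1190 + (1−p)·710 = 938
480p + 710 = 938
p = (938 − 710) / 480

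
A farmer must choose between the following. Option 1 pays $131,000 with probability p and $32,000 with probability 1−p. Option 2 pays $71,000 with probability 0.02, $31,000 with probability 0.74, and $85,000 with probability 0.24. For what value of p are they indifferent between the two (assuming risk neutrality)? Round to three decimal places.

p = 0.129

EV(Option 2) = 0.02 × 71000 + 0.74 × 31000 + 0.24 × 85000 = 1420 + 22940 + 20400 = 44760
p·131000 + (1−p)·32000 = 44760
99000p + 32000 = 44760
p = (44760 − 32000) / 99000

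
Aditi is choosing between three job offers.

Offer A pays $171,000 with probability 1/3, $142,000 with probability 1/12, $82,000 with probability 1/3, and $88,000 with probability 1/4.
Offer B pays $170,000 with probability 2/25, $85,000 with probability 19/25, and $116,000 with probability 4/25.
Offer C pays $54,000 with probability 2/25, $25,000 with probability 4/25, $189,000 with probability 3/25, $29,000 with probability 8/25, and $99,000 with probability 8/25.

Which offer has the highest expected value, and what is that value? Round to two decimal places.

Offer A = 1/3 × 171000 + 1/12 × 142000 + 1/3 × 82000 + 1/4 × 88000 = 57000 + 11833.3333 + 27333.3333 + 22000 = 118166.6667
Offer B = 2/25 × 170000 + 19/25 × 85000 + 4/25 × 116000 = 13600 + 64600 + 18560 = 96760
Offer C = 2/25 × 54000 + 4/25 × 25000 + 3/25 × 189000 + 8/25 × 29000 + 8/25 × 99000 = 4320 + 4000 + 22680 + 9280 + 31680 = 71960

Offer A ($118,166.67)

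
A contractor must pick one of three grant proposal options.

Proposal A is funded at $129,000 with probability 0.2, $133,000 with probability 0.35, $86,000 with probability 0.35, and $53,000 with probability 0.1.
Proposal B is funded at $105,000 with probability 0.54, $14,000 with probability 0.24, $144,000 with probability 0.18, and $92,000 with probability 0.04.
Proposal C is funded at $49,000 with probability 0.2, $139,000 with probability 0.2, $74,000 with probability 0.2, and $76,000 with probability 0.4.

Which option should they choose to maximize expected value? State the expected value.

Proposal A = 0.2 × 129000 + 0.35 × 133000 + 0.35 × 86000 + 0.1 × 53000 = 25800 + 46550 + 30100 + 5300 = 107750
Proposal B = 0.54 × 105000 + 0.24 × 14000 + 0.18 × 144000 + 0.04 × 92000 = 56700 + 3360 + 25920 + 3680 = 89660
Proposal C = 0.2 × 49000 + 0.2 × 139000 + 0.2 × 74000 + 0.4 × 76000 = 9800 + 27800 + 14800 + 30400 = 82800

Proposal A ($107,750)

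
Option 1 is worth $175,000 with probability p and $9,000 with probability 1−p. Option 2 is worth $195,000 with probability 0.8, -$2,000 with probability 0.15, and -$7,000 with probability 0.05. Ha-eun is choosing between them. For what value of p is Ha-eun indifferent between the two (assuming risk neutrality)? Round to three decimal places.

EV(Option 2) = 0.8 × 195000 + 0.15 × (-2000) + 0.05 × (-7000) = 156000 − 300 − 350 = 155350
p·175000 + (1−p)·9000 = 155350
166000p + 9000 = 155350
p = (155350 − 9000) / 166000

p = 0.882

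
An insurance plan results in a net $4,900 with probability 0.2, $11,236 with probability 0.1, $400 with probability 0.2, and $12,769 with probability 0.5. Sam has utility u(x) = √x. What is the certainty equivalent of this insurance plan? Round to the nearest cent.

$7,242.01

E[u] = 0.2·√4900 + 0.1·√11236 + 0.2·√400 + 0.5·√12769 = 0.2·70 + 0.1·106 + 0.2·20 + 0.5·113 = 85.1
CE = (85.1)² = 7242.01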